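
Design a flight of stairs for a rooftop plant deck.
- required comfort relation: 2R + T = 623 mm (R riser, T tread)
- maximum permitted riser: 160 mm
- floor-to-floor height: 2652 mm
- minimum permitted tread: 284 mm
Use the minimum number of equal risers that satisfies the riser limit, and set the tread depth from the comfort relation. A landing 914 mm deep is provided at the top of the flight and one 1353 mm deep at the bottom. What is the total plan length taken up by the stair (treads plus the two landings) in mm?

At most 160 each: 2652/160 = 16.57, giving 17 risers.
Riser R = 2652 / 17 = 156 mm, within the 160 mm limit.
From 2R + T = 623: T = 623 − 312 = 311 mm.
Treads = 17 − 1 = 16; going = 16 × 311 = 4976 mm.
Add landings: 4976 + 914 + 1353 = 7243 mm.

7243 mm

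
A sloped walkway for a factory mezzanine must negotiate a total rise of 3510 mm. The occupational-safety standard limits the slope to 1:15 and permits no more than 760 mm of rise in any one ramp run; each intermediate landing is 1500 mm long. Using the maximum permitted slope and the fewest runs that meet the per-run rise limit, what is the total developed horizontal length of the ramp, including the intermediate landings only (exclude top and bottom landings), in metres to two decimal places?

58.65 m

3510 / 760 = 4.618 → round up to 5 ramp runs. That means 4 intermediate landings.
Horizontal run for 3510 mm of rise at 1:15 is 3510 × 15 = 52650 mm.
4 intermediate landings contribute 4 × 1500 = 6000 mm.
Total developed length = 52650 + 6000 = 58650 mm.
= 58.65 m.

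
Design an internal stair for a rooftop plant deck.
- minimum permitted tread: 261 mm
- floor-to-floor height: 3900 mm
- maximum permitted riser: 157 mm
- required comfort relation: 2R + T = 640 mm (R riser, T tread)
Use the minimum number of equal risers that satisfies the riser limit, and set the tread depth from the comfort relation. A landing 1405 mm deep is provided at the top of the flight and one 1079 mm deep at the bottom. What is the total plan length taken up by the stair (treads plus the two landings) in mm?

10356 mm

3900 / 157 = 24.84, so 25 risers are needed.
R = 3900 ÷ 25 = 156 mm.
Tread T = 640 − 2 × 156 = 328 mm (≥ 261 mm).
Going = (25 − 1) × 328 = 7872 mm.
Enclosure = 7872 + 1405 + 1079 = 10356 mm.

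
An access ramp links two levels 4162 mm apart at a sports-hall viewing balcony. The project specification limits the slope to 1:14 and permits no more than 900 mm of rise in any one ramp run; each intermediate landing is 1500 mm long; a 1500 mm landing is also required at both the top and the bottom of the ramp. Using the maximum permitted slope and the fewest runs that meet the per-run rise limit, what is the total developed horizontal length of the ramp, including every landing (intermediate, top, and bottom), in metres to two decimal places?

4162 / 900 = 4.624 → round up to 5 ramp runs. That means 4 intermediate landings.
Ramp run (horizontal) at 1:14: 4162 × 14 = 58268 mm.
Intermediate landings: 4 × 1500 = 6000 mm.
Top and bottom landings: 2 × 1500 = 3000 mm.
Total = 58268 + 6000 + 3000 = 67268 mm.
= 67.27 m.

67.27 m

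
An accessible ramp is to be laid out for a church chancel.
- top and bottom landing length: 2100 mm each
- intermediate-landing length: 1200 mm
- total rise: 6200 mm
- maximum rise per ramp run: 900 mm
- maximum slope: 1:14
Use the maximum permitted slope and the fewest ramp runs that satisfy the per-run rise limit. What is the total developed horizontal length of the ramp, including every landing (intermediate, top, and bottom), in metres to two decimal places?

⌈6200/900⌉ = 7 ramp runs. That means 6 intermediate landings.
Ramp run (horizontal) at 1:14: 6200 × 14 = 86800 mm.
Intermediate landings: 6 × 1200 = 7200 mm.
Top and bottom landings: 2 × 2100 = 4200 mm.
Total = 86800 + 7200 + 4200 = 98200 mm.
= 98.20 m.

98.20 m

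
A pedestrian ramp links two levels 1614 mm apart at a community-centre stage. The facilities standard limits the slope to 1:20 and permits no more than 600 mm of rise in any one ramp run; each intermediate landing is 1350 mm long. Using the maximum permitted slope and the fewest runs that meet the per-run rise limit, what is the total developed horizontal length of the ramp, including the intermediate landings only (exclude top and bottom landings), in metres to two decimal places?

⌈1614/600⌉ = 3 ramp runs. That means 2 intermediate landings.
Horizontal run for 1614 mm of rise at 1:20 is 1614 × 20 = 32280 mm.
2 intermediate landings contribute 2 × 1350 = 2700 mm.
Developed length = 32280 + 2700 = 34980 mm.
= 34.98 m.

34.98 m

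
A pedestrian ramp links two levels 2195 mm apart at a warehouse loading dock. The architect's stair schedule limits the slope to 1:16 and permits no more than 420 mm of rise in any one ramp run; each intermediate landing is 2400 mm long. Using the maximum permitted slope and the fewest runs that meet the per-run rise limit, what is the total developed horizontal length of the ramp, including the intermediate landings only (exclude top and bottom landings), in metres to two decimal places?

⌈2195/420⌉ = 6 ramp runs. That means 5 intermediate landings.
Ramp run (horizontal) at 1:16: 2195 × 16 = 35120 mm.
5 intermediate landings contribute 5 × 2400 = 12000 mm.
Developed length = 35120 + 12000 = 47120 mm.
= 47.12 m.

47.12 m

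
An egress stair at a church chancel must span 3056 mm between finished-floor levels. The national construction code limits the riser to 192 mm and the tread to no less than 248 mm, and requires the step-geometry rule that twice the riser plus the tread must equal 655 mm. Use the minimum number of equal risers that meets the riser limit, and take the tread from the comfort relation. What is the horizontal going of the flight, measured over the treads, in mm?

4095 mm

At most 192 each: 3056/192 = 15.92, giving 16 risers.
R = 3056 ÷ 16 = 191 mm.
From 2R + T = 655: T = 655 − 382 = 273 mm.
Treads = 16 − 1 = 15; going = 15 × 273 = 4095 mm.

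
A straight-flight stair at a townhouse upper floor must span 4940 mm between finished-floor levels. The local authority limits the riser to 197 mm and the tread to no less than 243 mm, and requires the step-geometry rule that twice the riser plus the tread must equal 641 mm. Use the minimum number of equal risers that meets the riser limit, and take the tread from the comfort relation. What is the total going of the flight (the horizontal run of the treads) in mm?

6525 mm

⌈4940/197⌉ = 26 risers.
Riser R = 4940 / 26 = 190 mm, within the 197 mm limit.
Tread T = 641 − 2 × 190 = 261 mm (≥ 243 mm).
26 risers give 25 treads; going = 25 × 261 = 6525 mm.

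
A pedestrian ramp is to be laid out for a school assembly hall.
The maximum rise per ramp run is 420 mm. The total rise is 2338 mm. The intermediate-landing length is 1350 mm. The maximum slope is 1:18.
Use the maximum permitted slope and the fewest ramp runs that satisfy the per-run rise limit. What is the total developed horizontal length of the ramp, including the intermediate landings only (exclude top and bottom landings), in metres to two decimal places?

At most 420 each: 2338/420 = 5.57, giving 6 ramp runs. That means 5 intermediate landings.
Ramp run (horizontal) at 1:18: 2338 × 18 = 42084 mm.
5 intermediate landings contribute 5 × 1350 = 6750 mm.
Total developed length = 42084 + 6750 = 48834 mm.
= 48.83 m.

48.83 m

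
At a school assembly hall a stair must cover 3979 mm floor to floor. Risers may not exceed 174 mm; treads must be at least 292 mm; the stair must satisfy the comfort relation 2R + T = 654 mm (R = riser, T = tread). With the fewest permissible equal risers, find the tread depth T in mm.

3979 / 174 = 22.868 → round up to 23 risers.
Riser R = 3979 / 23 = 173 mm, within the 174 mm limit.
Tread T = 654 − 2 × 173 = 308 mm (≥ 292 mm).

308 mm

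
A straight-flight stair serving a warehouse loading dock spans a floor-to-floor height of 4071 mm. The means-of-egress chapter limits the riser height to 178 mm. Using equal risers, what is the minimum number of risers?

23 risers

At most 178 each: 4071/178 = 22.87, giving 23 risers.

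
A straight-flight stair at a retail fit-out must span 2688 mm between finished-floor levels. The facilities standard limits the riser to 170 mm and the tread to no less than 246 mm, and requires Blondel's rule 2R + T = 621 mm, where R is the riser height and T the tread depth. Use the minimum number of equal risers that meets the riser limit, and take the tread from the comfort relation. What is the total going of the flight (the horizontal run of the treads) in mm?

4275 mm

2688 / 170 = 15.812 → round up to 16 risers.
Riser R = 2688 / 16 = 168 mm, within the 170 mm limit.
From 2R + T = 621: T = 621 − 336 = 285 mm.
16 risers give 15 treads; going = 15 × 285 = 4275 mm.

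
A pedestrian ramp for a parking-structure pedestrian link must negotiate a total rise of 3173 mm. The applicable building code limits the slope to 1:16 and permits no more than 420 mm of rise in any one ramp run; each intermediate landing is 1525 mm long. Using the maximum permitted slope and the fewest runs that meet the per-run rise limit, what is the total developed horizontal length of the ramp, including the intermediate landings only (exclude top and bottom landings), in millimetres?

61443 mm

⌈3173/420⌉ = 8 ramp runs. That means 7 intermediate landings.
Horizontal run for 3173 mm of rise at 1:16 is 3173 × 16 = 50768 mm.
7 intermediate landings contribute 7 × 1525 = 10675 mm.
Developed length = 50768 + 10675 = 61443 mm.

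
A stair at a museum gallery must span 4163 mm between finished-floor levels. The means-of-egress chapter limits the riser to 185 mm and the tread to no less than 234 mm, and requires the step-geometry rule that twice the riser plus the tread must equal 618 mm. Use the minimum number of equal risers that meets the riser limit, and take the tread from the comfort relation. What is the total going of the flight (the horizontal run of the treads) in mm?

5632 mm

At most 185 each: 4163/185 = 22.50, giving 23 risers.
Riser R = 4163 / 23 = 181 mm, within the 185 mm limit.
From 2R + T = 618: T = 618 − 362 = 256 mm.
23 risers give 22 treads; going = 22 × 256 = 5632 mm.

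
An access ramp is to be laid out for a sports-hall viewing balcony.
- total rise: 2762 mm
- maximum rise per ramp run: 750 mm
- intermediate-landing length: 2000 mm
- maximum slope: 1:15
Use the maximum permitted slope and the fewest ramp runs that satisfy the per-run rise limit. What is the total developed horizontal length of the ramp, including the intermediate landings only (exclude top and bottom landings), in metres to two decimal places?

At most 750 each: 2762/750 = 3.68, giving 4 ramp runs. That means 3 intermediate landings.
Ramp run (horizontal) at 1:15: 2762 × 15 = 41430 mm.
Intermediate landings: 3 × 2000 = 6000 mm.
Total developed length = 41430 + 6000 = 47430 mm.
= 47.43 m.

47.43 m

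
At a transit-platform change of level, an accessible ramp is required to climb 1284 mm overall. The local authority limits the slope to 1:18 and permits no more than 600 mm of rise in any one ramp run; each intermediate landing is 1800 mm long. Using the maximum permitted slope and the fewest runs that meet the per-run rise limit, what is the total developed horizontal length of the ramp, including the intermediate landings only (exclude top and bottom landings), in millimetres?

1284 / 600 = 2.14, so 3 ramp runs are needed. That means 2 intermediate landings.
Ramp run (horizontal) at 1:18: 1284 × 18 = 23112 mm.
2 intermediate landings contribute 2 × 1800 = 3600 mm.
Developed length = 23112 + 3600 = 26712 mm.

26712 mm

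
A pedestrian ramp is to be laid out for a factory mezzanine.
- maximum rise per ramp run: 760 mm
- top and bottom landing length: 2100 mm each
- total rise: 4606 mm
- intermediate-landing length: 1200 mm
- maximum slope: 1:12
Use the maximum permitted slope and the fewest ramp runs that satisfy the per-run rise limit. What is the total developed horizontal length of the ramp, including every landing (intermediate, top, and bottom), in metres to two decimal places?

At most 760 each: 4606/760 = 6.06, giving 7 ramp runs. That means 6 intermediate landings.
Ramp run (horizontal) at 1:12: 4606 × 12 = 55272 mm.
6 intermediate landings contribute 6 × 1200 = 7200 mm.
Top and bottom landings: 2 × 2100 = 4200 mm.
Total = 55272 + 7200 + 4200 = 66672 mm.
= 66.67 m.

66.67 m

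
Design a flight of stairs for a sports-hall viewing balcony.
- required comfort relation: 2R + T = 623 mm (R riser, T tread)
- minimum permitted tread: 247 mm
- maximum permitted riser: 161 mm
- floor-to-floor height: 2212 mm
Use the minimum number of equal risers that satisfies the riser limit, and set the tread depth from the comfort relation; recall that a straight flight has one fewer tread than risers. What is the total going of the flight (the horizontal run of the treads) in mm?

3991 mm

At most 161 each: 2212/161 = 13.74, giving 14 risers.
Riser R = 2212 / 14 = 158 mm, within the 161 mm limit.
T = 623 − 2·158 = 307 mm, which satisfies the 247 mm minimum.
Going = (14 − 1) × 307 = 3991 mm.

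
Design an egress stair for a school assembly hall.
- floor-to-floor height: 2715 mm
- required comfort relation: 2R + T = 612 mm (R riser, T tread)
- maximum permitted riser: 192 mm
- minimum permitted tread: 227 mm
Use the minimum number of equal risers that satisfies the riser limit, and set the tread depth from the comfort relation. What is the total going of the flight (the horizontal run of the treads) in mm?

3500 mm

⌈2715/192⌉ = 15 risers.
Riser R = 2715 / 15 = 181 mm, within the 192 mm limit.
Tread T = 612 − 2 × 181 = 250 mm (≥ 227 mm).
Treads = 15 − 1 = 14; going = 14 × 250 = 3500 mm.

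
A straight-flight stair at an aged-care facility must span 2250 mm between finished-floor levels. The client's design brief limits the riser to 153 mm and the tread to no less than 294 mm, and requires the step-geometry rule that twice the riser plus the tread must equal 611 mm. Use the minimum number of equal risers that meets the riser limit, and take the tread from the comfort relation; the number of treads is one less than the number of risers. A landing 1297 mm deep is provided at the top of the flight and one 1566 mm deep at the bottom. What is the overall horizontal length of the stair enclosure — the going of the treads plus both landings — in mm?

2250 / 153 = 14.706 → round up to 15 risers.
Each riser is 2250/15 = 150 mm (≤ 153 mm).
T = 611 − 2·150 = 311 mm, which satisfies the 294 mm minimum.
Going = (15 − 1) × 311 = 4354 mm.
Add landings: 4354 + 1297 + 1566 = 7217 mm.

7217 mm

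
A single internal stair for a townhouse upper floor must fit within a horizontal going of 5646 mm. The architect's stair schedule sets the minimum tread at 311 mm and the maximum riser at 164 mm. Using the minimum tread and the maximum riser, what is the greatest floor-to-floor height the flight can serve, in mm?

Treads that fit: ⌊5646 / 311⌋ = 18.
Risers = treads + 1 = 19.
Maximum height = 19 × 164 = 3116 mm.

3116 mm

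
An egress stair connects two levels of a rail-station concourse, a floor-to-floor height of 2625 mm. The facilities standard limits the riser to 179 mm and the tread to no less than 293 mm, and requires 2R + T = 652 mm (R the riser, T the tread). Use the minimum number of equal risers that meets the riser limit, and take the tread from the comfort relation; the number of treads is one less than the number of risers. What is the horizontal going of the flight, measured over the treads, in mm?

2625 / 179 = 14.665 → round up to 15 risers.
Each riser is 2625/15 = 175 mm (≤ 179 mm).
From 2R + T = 652: T = 652 − 350 = 302 mm.
Treads = 15 − 1 = 14; going = 14 × 302 = 4228 mm.

4228 mm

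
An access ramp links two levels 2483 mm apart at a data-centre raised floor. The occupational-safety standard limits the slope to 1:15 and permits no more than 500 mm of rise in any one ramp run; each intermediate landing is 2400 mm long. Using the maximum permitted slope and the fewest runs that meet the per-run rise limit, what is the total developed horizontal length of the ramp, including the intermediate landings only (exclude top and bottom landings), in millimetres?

⌈2483/500⌉ = 5 ramp runs. That means 4 intermediate landings.
Horizontal run for 2483 mm of rise at 1:15 is 2483 × 15 = 37245 mm.
4 intermediate landings contribute 4 × 2400 = 9600 mm.
Total developed length = 37245 + 9600 = 46845 mm.

46845 mm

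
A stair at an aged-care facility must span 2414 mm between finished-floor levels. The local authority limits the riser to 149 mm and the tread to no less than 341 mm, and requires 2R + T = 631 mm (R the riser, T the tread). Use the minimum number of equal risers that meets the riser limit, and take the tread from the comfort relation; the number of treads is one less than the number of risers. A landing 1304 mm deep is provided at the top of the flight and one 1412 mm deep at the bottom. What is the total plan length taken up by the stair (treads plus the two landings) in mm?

8268 mm

2414 / 149 = 16.201 → round up to 17 risers.
R = 2414 ÷ 17 = 142 mm.
Tread T = 631 − 2 × 142 = 347 mm (≥ 341 mm).
17 risers give 16 treads; going = 16 × 347 = 5552 mm.
Enclosure = 5552 + 1304 + 1412 = 8268 mm.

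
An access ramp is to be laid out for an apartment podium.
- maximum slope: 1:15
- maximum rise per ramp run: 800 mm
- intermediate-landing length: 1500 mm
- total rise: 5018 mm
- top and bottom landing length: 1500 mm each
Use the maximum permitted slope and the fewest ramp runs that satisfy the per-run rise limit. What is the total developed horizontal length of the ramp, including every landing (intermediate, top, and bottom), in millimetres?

5018 / 800 = 6.272 → round up to 7 ramp runs. That means 6 intermediate landings.
Ramp run (horizontal) at 1:15: 5018 × 15 = 75270 mm.
Intermediate landings: 6 × 1500 = 9000 mm.
Top and bottom landings: 2 × 1500 = 3000 mm.
Total = 75270 + 9000 + 3000 = 87270 mm.

87270 mm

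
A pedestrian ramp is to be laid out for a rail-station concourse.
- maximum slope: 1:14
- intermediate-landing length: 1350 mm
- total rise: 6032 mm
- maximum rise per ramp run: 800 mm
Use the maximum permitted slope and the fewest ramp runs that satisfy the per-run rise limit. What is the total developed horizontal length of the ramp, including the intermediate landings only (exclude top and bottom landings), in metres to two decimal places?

93.90 m

⌈6032/800⌉ = 8 ramp runs. That means 7 intermediate landings.
Horizontal run for 6032 mm of rise at 1:14 is 6032 × 14 = 84448 mm.
7 intermediate landings contribute 7 × 1350 = 9450 mm.
Developed length = 84448 + 9450 = 93898 mm.
= 93.90 m.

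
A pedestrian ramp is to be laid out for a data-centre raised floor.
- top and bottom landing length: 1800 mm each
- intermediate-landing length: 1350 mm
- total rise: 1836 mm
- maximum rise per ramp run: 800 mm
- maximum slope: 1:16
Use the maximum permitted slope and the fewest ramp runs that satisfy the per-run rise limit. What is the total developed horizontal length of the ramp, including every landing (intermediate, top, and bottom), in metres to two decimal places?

35.68 m

1836 / 800 = 2.295 → round up to 3 ramp runs. That means 2 intermediate landings.
Horizontal run for 1836 mm of rise at 1:16 is 1836 × 16 = 29376 mm.
2 intermediate landings contribute 2 × 1350 = 2700 mm.
Top and bottom landings: 2 × 1800 = 3600 mm.
Total = 29376 + 2700 + 3600 = 35676 mm.
= 35.68 m.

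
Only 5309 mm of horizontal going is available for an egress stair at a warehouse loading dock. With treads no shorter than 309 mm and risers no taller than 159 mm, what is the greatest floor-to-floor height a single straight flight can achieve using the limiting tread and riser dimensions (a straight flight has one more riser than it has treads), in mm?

2862 mm

5309 / 309 = 17.18, so 17 treads fit.
Risers = treads + 1 = 18.
Maximum height = 18 × 159 = 2862 mm.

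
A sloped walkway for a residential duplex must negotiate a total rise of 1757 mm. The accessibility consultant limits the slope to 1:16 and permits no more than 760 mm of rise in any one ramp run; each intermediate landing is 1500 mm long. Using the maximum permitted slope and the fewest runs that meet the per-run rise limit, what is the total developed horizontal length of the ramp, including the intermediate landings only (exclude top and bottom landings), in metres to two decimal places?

31.11 m

1757 / 760 = 2.31, so 3 ramp runs are needed. That means 2 intermediate landings.
Ramp run (horizontal) at 1:16: 1757 × 16 = 28112 mm.
Intermediate landings: 2 × 1500 = 3000 mm.
Developed length = 28112 + 3000 = 31112 mm.
= 31.11 m.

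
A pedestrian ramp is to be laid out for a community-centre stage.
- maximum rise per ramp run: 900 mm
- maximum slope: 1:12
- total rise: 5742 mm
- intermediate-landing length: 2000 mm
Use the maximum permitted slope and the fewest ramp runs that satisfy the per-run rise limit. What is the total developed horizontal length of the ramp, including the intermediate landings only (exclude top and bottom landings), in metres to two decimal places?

80.90 m

⌈5742/900⌉ = 7 ramp runs. That means 6 intermediate landings.
Horizontal run for 5742 mm of rise at 1:12 is 5742 × 12 = 68904 mm.
6 intermediate landings contribute 6 × 2000 = 12000 mm.
Total developed length = 68904 + 12000 = 80904 mm.
= 80.90 m.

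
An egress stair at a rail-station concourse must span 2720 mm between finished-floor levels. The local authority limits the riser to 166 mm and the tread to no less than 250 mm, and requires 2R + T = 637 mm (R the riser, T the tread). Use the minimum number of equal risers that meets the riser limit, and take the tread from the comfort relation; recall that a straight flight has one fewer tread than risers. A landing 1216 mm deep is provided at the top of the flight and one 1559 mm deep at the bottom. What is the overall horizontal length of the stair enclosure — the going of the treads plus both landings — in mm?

7847 mm

2720 / 166 = 16.386 → round up to 17 risers.
R = 2720 ÷ 17 = 160 mm.
From 2R + T = 637: T = 637 − 320 = 317 mm.
17 risers give 16 treads; going = 16 × 317 = 5072 mm.
Enclosure = 5072 + 1216 + 1559 = 7847 mm.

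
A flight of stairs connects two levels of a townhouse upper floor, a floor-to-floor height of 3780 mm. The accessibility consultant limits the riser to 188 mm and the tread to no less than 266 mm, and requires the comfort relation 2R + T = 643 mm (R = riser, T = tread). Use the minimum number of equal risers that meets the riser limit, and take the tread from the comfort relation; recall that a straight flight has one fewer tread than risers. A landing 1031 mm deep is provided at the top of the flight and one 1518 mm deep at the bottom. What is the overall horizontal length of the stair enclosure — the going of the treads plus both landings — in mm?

3780 / 188 = 20.11, so 21 risers are needed.
R = 3780 ÷ 21 = 180 mm.
T = 643 − 2·180 = 283 mm, which satisfies the 266 mm minimum.
Going = (21 − 1) × 283 = 5660 mm.
Add landings: 5660 + 1031 + 1518 = 8209 mm.

8209 mm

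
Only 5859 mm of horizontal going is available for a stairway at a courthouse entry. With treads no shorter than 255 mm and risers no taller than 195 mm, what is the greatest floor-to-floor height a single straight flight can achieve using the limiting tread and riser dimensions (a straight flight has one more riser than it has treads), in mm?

4485 mm

5859 / 255 = 22.98, so 22 treads fit.
Risers = treads + 1 = 23.
Maximum height = 23 × 195 = 4485 mm.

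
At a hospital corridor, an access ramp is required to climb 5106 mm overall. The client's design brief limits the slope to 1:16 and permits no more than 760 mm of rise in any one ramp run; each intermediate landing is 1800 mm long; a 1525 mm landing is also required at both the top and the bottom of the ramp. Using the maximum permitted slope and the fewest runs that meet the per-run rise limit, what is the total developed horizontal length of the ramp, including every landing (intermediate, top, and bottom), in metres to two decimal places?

95.55 m

5106 / 760 = 6.72, so 7 ramp runs are needed. That means 6 intermediate landings.
Horizontal run for 5106 mm of rise at 1:16 is 5106 × 16 = 81696 mm.
Intermediate landings: 6 × 1800 = 10800 mm.
Top and bottom landings: 2 × 1525 = 3050 mm.
Total = 81696 + 10800 + 3050 = 95546 mm.
= 95.55 m.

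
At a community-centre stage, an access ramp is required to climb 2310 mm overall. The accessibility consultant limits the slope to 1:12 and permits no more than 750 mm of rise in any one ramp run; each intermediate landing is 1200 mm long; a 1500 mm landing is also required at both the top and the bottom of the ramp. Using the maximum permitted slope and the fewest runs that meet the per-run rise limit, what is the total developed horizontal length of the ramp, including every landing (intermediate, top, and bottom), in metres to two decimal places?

⌈2310/750⌉ = 4 ramp runs. That means 3 intermediate landings.
Ramp run (horizontal) at 1:12: 2310 × 12 = 27720 mm.
Intermediate landings: 3 × 1200 = 3600 mm.
Top and bottom landings: 2 × 1500 = 3000 mm.
Total = 27720 + 3600 + 3000 = 34320 mm.
= 34.32 m.

34.32 m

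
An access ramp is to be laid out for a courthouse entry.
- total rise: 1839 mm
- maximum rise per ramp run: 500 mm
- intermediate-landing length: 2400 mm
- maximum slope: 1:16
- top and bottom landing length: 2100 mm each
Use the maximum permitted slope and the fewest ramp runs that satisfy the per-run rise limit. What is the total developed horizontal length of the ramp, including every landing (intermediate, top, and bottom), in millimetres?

At most 500 each: 1839/500 = 3.68, giving 4 ramp runs. That means 3 intermediate landings.
Ramp run (horizontal) at 1:16: 1839 × 16 = 29424 mm.
Intermediate landings: 3 × 2400 = 7200 mm.
Top and bottom landings: 2 × 2100 = 4200 mm.
Total = 29424 + 7200 + 4200 = 40824 mm.

40824 mm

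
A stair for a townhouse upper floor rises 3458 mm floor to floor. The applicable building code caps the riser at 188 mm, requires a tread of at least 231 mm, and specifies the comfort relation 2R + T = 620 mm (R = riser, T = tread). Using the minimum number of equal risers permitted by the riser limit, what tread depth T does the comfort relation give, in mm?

256 mm

⌈3458/188⌉ = 19 risers.
Riser R = 3458 / 19 = 182 mm, within the 188 mm limit.
Tread T = 620 − 2 × 182 = 256 mm (≥ 231 mm).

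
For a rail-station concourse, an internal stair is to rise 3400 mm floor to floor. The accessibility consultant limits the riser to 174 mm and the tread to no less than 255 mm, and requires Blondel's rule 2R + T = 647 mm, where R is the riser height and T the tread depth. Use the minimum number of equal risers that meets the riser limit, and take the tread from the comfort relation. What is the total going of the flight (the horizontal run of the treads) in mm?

5833 mm

3400 / 174 = 19.54, so 20 risers are needed.
R = 3400 ÷ 20 = 170 mm.
Tread T = 647 − 2 × 170 = 307 mm (≥ 255 mm).
Treads = 20 − 1 = 19; going = 19 × 307 = 5833 mm.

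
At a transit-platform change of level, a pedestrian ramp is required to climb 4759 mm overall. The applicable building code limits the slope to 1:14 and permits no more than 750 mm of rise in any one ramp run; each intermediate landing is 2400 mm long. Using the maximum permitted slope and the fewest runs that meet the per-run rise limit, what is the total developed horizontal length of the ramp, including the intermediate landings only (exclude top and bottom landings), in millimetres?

At most 750 each: 4759/750 = 6.35, giving 7 ramp runs. That means 6 intermediate landings.
Ramp run (horizontal) at 1:14: 4759 × 14 = 66626 mm.
Intermediate landings: 6 × 2400 = 14400 mm.
Total developed length = 66626 + 14400 = 81026 mm.

81026 mm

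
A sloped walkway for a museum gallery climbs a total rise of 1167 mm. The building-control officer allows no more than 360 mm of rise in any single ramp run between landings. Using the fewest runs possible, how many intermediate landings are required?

1167 / 360 = 3.242 → round up to 4 ramp runs.
4 runs are separated by 3 intermediate landings.

3 intermediate landings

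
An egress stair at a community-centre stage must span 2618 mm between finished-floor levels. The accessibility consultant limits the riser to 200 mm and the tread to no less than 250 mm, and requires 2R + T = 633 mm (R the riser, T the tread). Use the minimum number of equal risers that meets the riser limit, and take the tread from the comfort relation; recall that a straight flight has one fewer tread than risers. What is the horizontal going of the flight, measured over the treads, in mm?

3367 mm

At most 200 each: 2618/200 = 13.09, giving 14 risers.
Riser R = 2618 / 14 = 187 mm, within the 200 mm limit.
From 2R + T = 633: T = 633 − 374 = 259 mm.
Going = (14 − 1) × 259 = 3367 mm.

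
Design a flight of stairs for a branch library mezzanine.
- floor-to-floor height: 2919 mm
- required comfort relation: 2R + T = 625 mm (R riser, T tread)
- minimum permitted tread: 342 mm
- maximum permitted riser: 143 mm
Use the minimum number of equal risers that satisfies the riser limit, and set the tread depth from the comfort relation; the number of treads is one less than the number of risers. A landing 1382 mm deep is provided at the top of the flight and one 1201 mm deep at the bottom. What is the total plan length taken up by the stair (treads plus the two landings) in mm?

⌈2919/143⌉ = 21 risers.
Each riser is 2919/21 = 139 mm (≤ 143 mm).
T = 625 − 2·139 = 347 mm, which satisfies the 342 mm minimum.
Treads = 21 − 1 = 20; going = 20 × 347 = 6940 mm.
Enclosure = 6940 + 1382 + 1201 = 9523 mm.

9523 mm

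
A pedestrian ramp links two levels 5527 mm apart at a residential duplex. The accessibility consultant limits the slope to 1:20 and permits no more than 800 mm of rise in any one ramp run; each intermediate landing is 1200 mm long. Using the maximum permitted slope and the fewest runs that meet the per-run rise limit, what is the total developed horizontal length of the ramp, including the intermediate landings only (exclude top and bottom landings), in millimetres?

5527 / 800 = 6.909 → round up to 7 ramp runs. That means 6 intermediate landings.
Horizontal run for 5527 mm of rise at 1:20 is 5527 × 20 = 110540 mm.
6 intermediate landings contribute 6 × 1200 = 7200 mm.
Total developed length = 110540 + 7200 = 117740 mm.

117740 mm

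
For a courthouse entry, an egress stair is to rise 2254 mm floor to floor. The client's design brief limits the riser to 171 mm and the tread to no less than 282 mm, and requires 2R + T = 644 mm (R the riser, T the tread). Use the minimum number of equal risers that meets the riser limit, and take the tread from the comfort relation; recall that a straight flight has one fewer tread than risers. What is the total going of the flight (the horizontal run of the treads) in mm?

⌈2254/171⌉ = 14 risers.
Each riser is 2254/14 = 161 mm (≤ 171 mm).
T = 644 − 2·161 = 322 mm, which satisfies the 282 mm minimum.
Treads = 14 − 1 = 13; going = 13 × 322 = 4186 mm.

4186 mm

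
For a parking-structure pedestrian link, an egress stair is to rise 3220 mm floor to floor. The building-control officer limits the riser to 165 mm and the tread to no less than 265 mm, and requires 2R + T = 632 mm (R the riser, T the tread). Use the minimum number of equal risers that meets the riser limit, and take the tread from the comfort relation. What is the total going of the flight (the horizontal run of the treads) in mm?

5890 mm

3220 / 165 = 19.515 → round up to 20 risers.
Riser R = 3220 / 20 = 161 mm, within the 165 mm limit.
T = 632 − 2·161 = 310 mm, which satisfies the 265 mm minimum.
20 risers give 19 treads; going = 19 × 310 = 5890 mm.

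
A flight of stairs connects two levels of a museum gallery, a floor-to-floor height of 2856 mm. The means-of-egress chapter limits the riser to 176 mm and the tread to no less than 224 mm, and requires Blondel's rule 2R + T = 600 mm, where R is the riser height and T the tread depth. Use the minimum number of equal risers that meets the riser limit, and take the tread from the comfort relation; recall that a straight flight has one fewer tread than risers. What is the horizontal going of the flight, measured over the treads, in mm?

At most 176 each: 2856/176 = 16.23, giving 17 risers.
R = 2856 ÷ 17 = 168 mm.
From 2R + T = 600: T = 600 − 336 = 264 mm.
Going = (17 − 1) × 264 = 4224 mm.

4224 mm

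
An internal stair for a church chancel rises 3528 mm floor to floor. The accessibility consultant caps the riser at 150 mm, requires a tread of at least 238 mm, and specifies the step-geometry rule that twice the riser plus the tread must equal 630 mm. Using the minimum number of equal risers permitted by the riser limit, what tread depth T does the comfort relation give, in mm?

336 mm

At most 150 each: 3528/150 = 23.52, giving 24 risers.
Each riser is 3528/24 = 147 mm (≤ 150 mm).
From 2R + T = 630: T = 630 − 294 = 336 mm.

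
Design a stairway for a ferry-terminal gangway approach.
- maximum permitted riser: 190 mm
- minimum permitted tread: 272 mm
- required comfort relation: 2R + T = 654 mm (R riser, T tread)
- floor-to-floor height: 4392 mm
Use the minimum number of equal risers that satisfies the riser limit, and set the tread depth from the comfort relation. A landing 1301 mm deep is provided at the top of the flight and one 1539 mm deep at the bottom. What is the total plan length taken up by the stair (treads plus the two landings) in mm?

4392 / 190 = 23.116 → round up to 24 risers.
Each riser is 4392/24 = 183 mm (≤ 190 mm).
From 2R + T = 654: T = 654 − 366 = 288 mm.
Going = (24 − 1) × 288 = 6624 mm.
Add landings: 6624 + 1301 + 1539 = 9464 mm.

9464 mm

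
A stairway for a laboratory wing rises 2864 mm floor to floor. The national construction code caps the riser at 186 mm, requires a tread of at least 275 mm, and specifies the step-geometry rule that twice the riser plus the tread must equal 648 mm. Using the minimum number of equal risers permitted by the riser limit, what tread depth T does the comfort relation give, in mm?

2864 / 186 = 15.40, so 16 risers are needed.
R = 2864 ÷ 16 = 179 mm.
Tread T = 648 − 2 × 179 = 290 mm (≥ 275 mm).

290 mm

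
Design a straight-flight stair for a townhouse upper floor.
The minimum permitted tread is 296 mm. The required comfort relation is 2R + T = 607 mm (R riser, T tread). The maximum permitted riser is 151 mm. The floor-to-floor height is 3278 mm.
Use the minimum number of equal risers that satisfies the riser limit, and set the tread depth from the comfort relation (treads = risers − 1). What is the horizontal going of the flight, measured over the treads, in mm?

3278 / 151 = 21.71, so 22 risers are needed.
Each riser is 3278/22 = 149 mm (≤ 151 mm).
Tread T = 607 − 2 × 149 = 309 mm (≥ 296 mm).
Treads = 22 − 1 = 21; going = 21 × 309 = 6489 mm.

6489 mm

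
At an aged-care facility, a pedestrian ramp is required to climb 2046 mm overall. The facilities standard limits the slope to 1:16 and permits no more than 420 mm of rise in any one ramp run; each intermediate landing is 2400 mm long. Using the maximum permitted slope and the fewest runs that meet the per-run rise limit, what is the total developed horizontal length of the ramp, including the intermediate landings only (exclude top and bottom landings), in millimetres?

2046 / 420 = 4.87, so 5 ramp runs are needed. That means 4 intermediate landings.
Horizontal run for 2046 mm of rise at 1:16 is 2046 × 16 = 32736 mm.
4 intermediate landings contribute 4 × 2400 = 9600 mm.
Total developed length = 32736 + 9600 = 42336 mm.

42336 mm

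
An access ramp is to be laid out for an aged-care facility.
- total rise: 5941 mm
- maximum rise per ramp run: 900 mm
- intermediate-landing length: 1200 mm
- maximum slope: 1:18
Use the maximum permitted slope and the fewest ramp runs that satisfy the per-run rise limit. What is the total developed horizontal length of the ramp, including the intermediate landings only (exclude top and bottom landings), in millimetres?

⌈5941/900⌉ = 7 ramp runs. That means 6 intermediate landings.
Ramp run (horizontal) at 1:18: 5941 × 18 = 106938 mm.
6 intermediate landings contribute 6 × 1200 = 7200 mm.
Developed length = 106938 + 7200 = 114138 mm.

114138 mm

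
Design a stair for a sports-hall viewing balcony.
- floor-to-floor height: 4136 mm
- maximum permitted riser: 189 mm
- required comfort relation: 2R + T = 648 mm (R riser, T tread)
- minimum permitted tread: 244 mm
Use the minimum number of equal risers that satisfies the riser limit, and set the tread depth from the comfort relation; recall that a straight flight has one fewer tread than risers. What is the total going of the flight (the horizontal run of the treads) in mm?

4136 / 189 = 21.884 → round up to 22 risers.
Riser R = 4136 / 22 = 188 mm, within the 189 mm limit.
From 2R + T = 648: T = 648 − 376 = 272 mm.
Treads = 22 − 1 = 21; going = 21 × 272 = 5712 mm.

5712 mm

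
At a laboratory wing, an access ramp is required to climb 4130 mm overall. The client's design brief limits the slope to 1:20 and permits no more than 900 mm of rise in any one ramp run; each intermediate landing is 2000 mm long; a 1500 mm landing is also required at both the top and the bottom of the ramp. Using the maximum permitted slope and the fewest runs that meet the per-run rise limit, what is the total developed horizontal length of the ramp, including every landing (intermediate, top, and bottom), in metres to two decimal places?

93.60 m

At most 900 each: 4130/900 = 4.59, giving 5 ramp runs. That means 4 intermediate landings.
Ramp run (horizontal) at 1:20: 4130 × 20 = 82600 mm.
4 intermediate landings contribute 4 × 2000 = 8000 mm.
Top and bottom landings: 2 × 1500 = 3000 mm.
Total = 82600 + 8000 + 3000 = 93600 mm.
= 93.60 m.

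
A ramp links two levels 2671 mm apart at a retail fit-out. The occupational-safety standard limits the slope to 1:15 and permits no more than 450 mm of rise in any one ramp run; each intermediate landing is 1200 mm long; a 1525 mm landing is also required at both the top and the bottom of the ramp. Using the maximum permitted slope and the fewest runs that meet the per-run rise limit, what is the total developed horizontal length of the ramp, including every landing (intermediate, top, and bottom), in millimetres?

2671 / 450 = 5.936 → round up to 6 ramp runs. That means 5 intermediate landings.
Ramp run (horizontal) at 1:15: 2671 × 15 = 40065 mm.
5 intermediate landings contribute 5 × 1200 = 6000 mm.
Top and bottom landings: 2 × 1525 = 3050 mm.
Total = 40065 + 6000 + 3050 = 49115 mm.

49115 mm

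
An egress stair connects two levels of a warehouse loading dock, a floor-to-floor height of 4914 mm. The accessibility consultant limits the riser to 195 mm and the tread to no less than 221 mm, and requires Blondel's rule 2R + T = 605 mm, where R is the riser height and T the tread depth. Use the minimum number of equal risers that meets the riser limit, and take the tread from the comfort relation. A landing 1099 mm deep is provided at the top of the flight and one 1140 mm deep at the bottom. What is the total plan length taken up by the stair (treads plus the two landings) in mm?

7914 mm

4914 / 195 = 25.20, so 26 risers are needed.
R = 4914 ÷ 26 = 189 mm.
Tread T = 605 − 2 × 189 = 227 mm (≥ 221 mm).
Treads = 26 − 1 = 25; going = 25 × 227 = 5675 mm.
Enclosure = 5675 + 1099 + 1140 = 7914 mm.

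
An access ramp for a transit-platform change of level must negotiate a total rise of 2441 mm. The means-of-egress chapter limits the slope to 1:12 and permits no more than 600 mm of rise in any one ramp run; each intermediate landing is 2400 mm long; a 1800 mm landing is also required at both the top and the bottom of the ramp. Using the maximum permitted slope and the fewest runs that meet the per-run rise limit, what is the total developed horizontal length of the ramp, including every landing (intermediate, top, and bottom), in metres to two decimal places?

⌈2441/600⌉ = 5 ramp runs. That means 4 intermediate landings.
Ramp run (horizontal) at 1:12: 2441 × 12 = 29292 mm.
Intermediate landings: 4 × 2400 = 9600 mm.
Top and bottom landings: 2 × 1800 = 3600 mm.
Total = 29292 + 9600 + 3600 = 42492 mm.
= 42.49 m.

42.49 m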